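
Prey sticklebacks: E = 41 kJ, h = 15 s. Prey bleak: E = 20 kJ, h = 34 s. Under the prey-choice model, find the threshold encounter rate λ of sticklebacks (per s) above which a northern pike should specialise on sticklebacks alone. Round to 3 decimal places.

0.018 per s

At the threshold, the rate on sticklebacks alone equals the profitability of bleak: λ·41/(1 + λ·15) = 20/34 = 0.5882.
Rearranging, λ(41 − 0.5882×15) = 0.5882, so λ = 0.5882/32.18 = 0.01828 per s.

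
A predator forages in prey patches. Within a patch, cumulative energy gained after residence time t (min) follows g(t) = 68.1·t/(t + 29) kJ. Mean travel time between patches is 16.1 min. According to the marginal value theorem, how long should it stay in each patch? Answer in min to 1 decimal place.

Optimal t* satisfies g'(t*) = g(t*)/(T + t*).
g'(t) = 68.1·29/(t + 29)². Setting 68.1·29/(t+29)² = 68.1t/[(t+29)(16.1+t)] gives 29(16.1+t) = t(t+29), so t² = 29×16.1 = 466.9.
t* = √466.9 = 21.61 min.

21.6 min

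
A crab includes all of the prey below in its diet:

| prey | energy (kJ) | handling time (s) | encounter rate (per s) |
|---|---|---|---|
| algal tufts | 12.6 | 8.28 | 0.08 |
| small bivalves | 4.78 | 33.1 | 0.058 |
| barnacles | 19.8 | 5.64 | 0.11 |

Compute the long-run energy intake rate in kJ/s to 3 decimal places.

0.824 kJ/s

Energy encountered per unit search time: 0.08×12.6 + 0.058×4.78 + 0.11×19.8 = 3.463 kJ/s.
Handling time per unit search time: 0.08×8.28 + 0.058×33.1 + 0.11×5.64 = 3.203.
Rate = 3.463/(1 + 3.203) = 0.8241 kJ/s.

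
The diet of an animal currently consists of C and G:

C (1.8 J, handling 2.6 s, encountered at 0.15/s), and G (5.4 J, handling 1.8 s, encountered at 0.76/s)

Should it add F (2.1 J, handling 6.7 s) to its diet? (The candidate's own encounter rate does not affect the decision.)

On C and G alone, R = ΣλE/(1+Σλh) = 4.374/2.758 = 1.586 J/s.
Profitability of F: 2.1/6.7 = 0.3134 J/s.
0.3134 < 1.586, so adding F would lower the average — exclude it.

No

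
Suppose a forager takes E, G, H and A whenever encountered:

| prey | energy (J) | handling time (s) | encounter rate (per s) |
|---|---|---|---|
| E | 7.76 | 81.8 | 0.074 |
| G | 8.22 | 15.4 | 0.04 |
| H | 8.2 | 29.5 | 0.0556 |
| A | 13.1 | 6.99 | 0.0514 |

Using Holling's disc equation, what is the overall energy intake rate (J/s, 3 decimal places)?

R = (0.074×7.76 + 0.04×8.22 + 0.0556×8.2 + 0.0514×13.1) / (1 + 0.074×81.8 + 0.04×15.4 + 0.0556×29.5 + 0.0514×6.99) = 2.032/9.669 = 0.2102 J/s.

0.210 J/s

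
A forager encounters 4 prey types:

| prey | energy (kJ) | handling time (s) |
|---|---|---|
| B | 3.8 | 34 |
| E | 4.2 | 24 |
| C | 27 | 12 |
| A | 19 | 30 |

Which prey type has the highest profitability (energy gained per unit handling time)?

In descending order of E/h:
C: 27/12 = 2.25 kJ/s
A: 19/30 = 0.633 kJ/s
E: 4.2/24 = 0.175 kJ/s
B: 3.8/34 = 0.112 kJ/s

C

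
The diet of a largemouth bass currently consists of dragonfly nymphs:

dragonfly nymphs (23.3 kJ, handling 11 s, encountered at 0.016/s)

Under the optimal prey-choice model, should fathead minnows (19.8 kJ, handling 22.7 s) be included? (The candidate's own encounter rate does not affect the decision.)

Yes

Intake rate on the current diet: R = (0.016×23.3) / (1 + 0.016×11) = 0.3728/1.176 = 0.317 kJ/s.
fathead minnows: E/h = 19.8/22.7 = 0.8722 kJ/s.
0.8722 > 0.317, so adding fathead minnows raises the average — include it.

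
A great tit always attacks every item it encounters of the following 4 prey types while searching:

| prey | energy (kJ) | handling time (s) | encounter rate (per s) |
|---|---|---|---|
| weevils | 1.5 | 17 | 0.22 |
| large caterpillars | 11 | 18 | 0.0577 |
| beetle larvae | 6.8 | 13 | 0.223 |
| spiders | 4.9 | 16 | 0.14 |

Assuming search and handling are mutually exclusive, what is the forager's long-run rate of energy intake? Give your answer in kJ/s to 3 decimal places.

0.290 kJ/s

R = (0.22×1.5 + 0.0577×11 + 0.223×6.8 + 0.14×4.9) / (1 + 0.22×17 + 0.0577×18 + 0.223×13 + 0.14×16) = 3.167/10.92 = 0.2901 kJ/s.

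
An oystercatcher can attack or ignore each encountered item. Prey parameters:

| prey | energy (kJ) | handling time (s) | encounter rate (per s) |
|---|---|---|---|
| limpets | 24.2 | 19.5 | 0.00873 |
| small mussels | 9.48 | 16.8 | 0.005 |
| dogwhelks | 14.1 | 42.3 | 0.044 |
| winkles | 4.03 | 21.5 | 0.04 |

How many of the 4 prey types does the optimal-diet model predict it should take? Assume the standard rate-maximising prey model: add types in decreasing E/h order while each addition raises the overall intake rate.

Rank by E/h (kJ/s): limpets 1.24, small mussels 0.564, dogwhelks 0.333, winkles 0.187. Include each in turn until the next type's E/h falls below the running intake rate.
Rate on top 1: 0.1805. small mussels: 0.564 > 0.1805 → include.
Rate on top 2: 0.2062. dogwhelks: 0.333 > 0.2062 → include.
Rate on top 3: 0.2822. winkles: 0.187 < 0.2822 → exclude; stop.
Optimal diet: limpets, small mussels, dogwhelks — 3 of 4 types.

3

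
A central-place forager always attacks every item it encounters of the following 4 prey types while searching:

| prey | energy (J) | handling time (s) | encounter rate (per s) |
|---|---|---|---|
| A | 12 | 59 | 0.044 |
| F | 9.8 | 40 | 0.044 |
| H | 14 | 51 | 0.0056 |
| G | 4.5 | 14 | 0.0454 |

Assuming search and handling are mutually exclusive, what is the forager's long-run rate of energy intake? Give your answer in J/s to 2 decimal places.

0.20 J/s

R = Σλ_iE_i / (1 + Σλ_ih_i)
Numerator: 0.044×12 + 0.044×9.8 + 0.0056×14 + 0.0454×4.5 = 1.242
Denominator: 1 + 0.044×59 + 0.044×40 + 0.0056×51 + 0.0454×14 = 6.277
R = 1.242/6.277 = 0.1978 J/s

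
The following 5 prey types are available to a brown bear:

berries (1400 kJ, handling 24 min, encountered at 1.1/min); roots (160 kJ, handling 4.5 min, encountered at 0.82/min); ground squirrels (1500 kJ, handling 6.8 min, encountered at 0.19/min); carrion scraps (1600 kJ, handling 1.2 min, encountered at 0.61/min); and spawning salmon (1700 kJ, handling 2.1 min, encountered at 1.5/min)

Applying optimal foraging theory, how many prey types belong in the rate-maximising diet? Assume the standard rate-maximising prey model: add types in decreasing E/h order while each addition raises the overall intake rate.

Profitabilities (E/h, kJ/min): carrion scraps 1.33e+03, spawning salmon 810, ground squirrels 221, berries 58.3, roots 35.6. Add prey in this order while the next type's profitability exceeds the intake rate on those already taken.
Rate on top 1: 563.5. spawning salmon: 810 > 563.5 → include.
Rate on top 2: 722.2. ground squirrels: 221 < 722.2 → exclude; stop.
Optimal diet: carrion scraps, spawning salmon — 2 of 5 types.

2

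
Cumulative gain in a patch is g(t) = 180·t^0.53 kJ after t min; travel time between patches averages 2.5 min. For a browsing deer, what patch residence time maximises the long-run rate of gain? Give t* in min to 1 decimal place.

2.8 min

Optimal t* satisfies g'(t*) = g(t*)/(T + t*).
g'(t) = 0.53·180·t^-0.47. Setting 0.53·180·t^-0.47 = 180·t^0.53/(2.5+t) gives 0.53(2.5+t) = t, so 0.47·t = 0.53×2.5.
t* = 0.53×2.5/0.47 = 2.819 min.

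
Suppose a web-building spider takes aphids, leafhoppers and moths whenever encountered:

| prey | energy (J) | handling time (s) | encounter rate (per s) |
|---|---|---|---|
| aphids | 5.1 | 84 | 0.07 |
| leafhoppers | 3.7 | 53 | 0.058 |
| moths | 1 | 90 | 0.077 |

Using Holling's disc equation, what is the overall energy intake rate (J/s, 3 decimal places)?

0.038 J/s

Energy encountered per unit search time: 0.07×5.1 + 0.058×3.7 + 0.077×1 = 0.6486 J/s.
Handling time per unit search time: 0.07×84 + 0.058×53 + 0.077×90 = 15.88.
Rate = 0.6486/(1 + 15.88) = 0.03842 J/s.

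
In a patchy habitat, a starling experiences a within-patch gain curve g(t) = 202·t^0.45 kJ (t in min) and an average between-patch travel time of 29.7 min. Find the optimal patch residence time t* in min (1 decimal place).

Optimal t* satisfies g'(t*) = g(t*)/(T + t*).
g'(t) = 0.45·202·t^-0.55. Setting 0.45·202·t^-0.55 = 202·t^0.45/(29.7+t) gives 0.45(29.7+t) = t, so 0.55·t = 0.45×29.7.
t* = 0.45×29.7/0.55 = 24.3 min.

24.3 min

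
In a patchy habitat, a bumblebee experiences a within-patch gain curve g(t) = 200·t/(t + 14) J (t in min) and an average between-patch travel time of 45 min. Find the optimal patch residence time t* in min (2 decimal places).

By the marginal value theorem, leave when the instantaneous gain rate g'(t) equals the habitat-wide average g(t)/(T + t).
g'(t) = 200·14/(t + 14)². Setting 200·14/(t+14)² = 200t/[(t+14)(45+t)] gives 14(45+t) = t(t+14), so t² = 14×45 = 630.
t* = √630 = 25.1 min.

25.10 min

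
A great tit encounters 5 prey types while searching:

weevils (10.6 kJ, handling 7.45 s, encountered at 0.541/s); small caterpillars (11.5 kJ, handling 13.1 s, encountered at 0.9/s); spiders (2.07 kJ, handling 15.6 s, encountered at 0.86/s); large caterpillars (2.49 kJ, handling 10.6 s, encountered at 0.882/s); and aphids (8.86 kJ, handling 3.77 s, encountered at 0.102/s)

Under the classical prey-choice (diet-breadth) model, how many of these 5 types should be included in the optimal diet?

2

Rank by E/h (kJ/s): aphids 2.35, weevils 1.42, small caterpillars 0.878, large caterpillars 0.235, spiders 0.133. Include each in turn until the next type's E/h falls below the running intake rate.
Rate on top 1: 0.6527. weevils: 1.42 > 0.6527 → include.
Rate on top 2: 1.226. small caterpillars: 0.878 < 1.226 → exclude; stop.
Optimal diet: aphids, weevils — 2 of 5 types.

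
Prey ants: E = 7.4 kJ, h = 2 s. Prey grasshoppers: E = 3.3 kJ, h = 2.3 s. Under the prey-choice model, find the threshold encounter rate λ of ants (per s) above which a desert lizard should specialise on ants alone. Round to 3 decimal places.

0.317 per s

At the threshold, the rate on ants alone equals the profitability of grasshoppers: λ·7.4/(1 + λ·2) = 3.3/2.3 = 1.435.
Rearranging, λ(7.4 − 1.435×2) = 1.435, so λ = 1.435/4.53 = 0.3167 per s.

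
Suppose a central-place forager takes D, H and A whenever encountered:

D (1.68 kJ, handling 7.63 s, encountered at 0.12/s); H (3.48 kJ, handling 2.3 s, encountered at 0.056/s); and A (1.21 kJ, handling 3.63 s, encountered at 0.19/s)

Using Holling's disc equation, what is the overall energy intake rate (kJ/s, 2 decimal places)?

R = Σλ_iE_i / (1 + Σλ_ih_i)
Numerator: 0.12×1.68 + 0.056×3.48 + 0.19×1.21 = 0.6264
Denominator: 1 + 0.12×7.63 + 0.056×2.3 + 0.19×3.63 = 2.734
R = 0.6264/2.734 = 0.2291 kJ/s

0.23 kJ/s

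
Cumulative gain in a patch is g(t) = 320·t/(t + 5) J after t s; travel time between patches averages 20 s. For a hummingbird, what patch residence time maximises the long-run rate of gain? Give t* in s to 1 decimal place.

Optimal t* satisfies g'(t*) = g(t*)/(T + t*).
g'(t) = 320·5/(t + 5)². Setting 320·5/(t+5)² = 320t/[(t+5)(20+t)] gives 5(20+t) = t(t+5), so t² = 5×20 = 100.
t* = √100 = 10 s.

10.0 s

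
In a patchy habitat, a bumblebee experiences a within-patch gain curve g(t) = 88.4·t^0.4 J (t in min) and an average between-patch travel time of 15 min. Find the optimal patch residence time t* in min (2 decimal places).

10.00 min

Maximise g(t)/(T+t): set derivative to zero → g'(t)(T+t) = g(t).
g'(t) = 0.4·88.4·t^-0.6. Setting 0.4·88.4·t^-0.6 = 88.4·t^0.4/(15+t) gives 0.4(15+t) = t, so 0.60·t = 0.4×15.
t* = 0.4×15/0.60 = 10 min.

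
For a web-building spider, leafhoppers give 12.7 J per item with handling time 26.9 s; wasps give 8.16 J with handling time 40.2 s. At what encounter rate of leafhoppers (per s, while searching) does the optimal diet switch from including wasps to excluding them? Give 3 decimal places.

The zero-one rule: include wasps iff E₂/h₂ > λE₁/(1+λh₁). Equality gives the switch point.
λE₁h₂ = E₂ + λE₂h₁ ⇒ λ = E₂/(E₁h₂ − E₂h₁) = 8.16/(510.5 − 219.5) = 0.02804 per s.

0.028 per s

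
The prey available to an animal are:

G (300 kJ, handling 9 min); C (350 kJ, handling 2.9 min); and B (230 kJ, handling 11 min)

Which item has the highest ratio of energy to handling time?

In descending order of E/h:
C: 350/2.9 = 121 kJ/min
G: 300/9 = 33.3 kJ/min
B: 230/11 = 20.9 kJ/min

C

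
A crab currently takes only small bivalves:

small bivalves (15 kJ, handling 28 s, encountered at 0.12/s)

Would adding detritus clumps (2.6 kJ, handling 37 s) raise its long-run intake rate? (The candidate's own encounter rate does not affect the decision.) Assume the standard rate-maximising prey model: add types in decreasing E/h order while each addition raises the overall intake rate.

Intake rate on the current diet: R = (0.12×15) / (1 + 0.12×28) = 1.8/4.36 = 0.4128 kJ/s.
detritus clumps: E/h = 2.6/37 = 0.07027 kJ/s.
Since 0.07027 < R, time spent handling detritus clumps is better spent searching.

No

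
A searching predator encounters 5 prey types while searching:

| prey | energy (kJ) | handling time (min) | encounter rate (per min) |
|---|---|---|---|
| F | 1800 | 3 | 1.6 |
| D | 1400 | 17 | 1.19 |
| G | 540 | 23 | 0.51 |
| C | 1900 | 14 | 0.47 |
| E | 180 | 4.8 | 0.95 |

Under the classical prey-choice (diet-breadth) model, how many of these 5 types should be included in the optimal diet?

Rank by E/h (kJ/min): F 600, C 136, D 82.4, E 37.5, G 23.5. Include each in turn until the next type's E/h falls below the running intake rate.
Rate on top 1: 496.6. C: 136 < 496.6 → exclude; stop.
Optimal diet: F — 1 of 5 types.

1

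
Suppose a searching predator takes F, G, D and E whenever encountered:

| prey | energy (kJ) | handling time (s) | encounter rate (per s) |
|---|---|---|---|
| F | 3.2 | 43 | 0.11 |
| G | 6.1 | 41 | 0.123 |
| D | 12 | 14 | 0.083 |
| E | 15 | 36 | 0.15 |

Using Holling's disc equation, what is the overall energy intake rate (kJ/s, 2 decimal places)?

0.25 kJ/s

R = (0.11×3.2 + 0.123×6.1 + 0.083×12 + 0.15×15) / (1 + 0.11×43 + 0.123×41 + 0.083×14 + 0.15×36) = 4.348/17.34 = 0.2508 kJ/s.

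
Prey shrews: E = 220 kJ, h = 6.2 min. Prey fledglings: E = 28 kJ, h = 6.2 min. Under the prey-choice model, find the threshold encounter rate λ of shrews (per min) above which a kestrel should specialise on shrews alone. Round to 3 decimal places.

At the threshold, the rate on shrews alone equals the profitability of fledglings: λ·220/(1 + λ·6.2) = 28/6.2 = 4.516.
Rearranging, λ(220 − 4.516×6.2) = 4.516, so λ = 4.516/192 = 0.02352 per min.

0.024 per min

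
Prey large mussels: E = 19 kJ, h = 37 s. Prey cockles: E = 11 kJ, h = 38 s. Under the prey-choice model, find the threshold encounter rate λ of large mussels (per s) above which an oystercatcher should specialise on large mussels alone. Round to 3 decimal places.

0.035 per s

Drop cockles once their profitability E₂/h₂ falls below the rate achievable on large mussels alone: E₂/h₂ = λE₁/(1 + λh₁).
Solve for λ: λE₁h₂ = E₂(1 + λh₁) → λ(E₁h₂ − E₂h₁) = E₂ → λ = E₂/(E₁h₂ − E₂h₁).
λ = 11/(19×38 − 11×37) = 11/315 = 0.03492 per s.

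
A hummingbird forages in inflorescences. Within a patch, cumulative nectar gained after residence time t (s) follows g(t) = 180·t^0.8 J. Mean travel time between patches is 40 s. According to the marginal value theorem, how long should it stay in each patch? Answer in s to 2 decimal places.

160.00 s

Optimal t* satisfies g'(t*) = g(t*)/(T + t*).
g'(t) = 0.8·180·t^-0.2. Setting 0.8·180·t^-0.2 = 180·t^0.8/(40+t) gives 0.8(40+t) = t, so 0.20·t = 0.8×40.
t* = 0.8×40/0.20 = 160 s.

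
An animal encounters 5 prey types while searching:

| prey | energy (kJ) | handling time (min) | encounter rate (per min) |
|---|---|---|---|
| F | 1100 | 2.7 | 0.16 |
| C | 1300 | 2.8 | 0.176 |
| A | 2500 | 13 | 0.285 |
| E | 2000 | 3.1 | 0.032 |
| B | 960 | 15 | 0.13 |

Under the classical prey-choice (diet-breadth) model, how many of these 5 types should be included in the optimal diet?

Profitabilities (E/h, kJ/min): E 645, C 464, F 407, A 192, B 64. Add prey in this order while the next type's profitability exceeds the intake rate on those already taken.
Rate on top 1: 58.22. C: 464 > 58.22 → include.
Rate on top 2: 183.9. F: 407 > 183.9 → include.
Rate on top 3: 231.6. A: 192 < 231.6 → exclude; stop.
Optimal diet: E, C, F — 3 of 5 types.

3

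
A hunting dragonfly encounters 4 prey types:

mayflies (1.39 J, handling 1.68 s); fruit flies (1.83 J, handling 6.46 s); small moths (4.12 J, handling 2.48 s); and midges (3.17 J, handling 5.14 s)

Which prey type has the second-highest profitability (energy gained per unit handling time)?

mayflies

In descending order of E/h:
small moths: 4.12/2.48 = 1.66 J/s
mayflies: 1.39/1.68 = 0.827 J/s
midges: 3.17/5.14 = 0.617 J/s
fruit flies: 1.83/6.46 = 0.283 J/s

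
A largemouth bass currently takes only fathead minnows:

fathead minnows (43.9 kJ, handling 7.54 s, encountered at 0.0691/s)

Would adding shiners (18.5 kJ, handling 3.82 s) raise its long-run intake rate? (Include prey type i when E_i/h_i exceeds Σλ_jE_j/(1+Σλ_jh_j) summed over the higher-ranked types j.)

Yes

Current rate: (0.0691×43.9)/(1 + 0.0691×7.54) = 1.994 kJ/s.
Profitability of shiners: 18.5/3.82 = 4.843 kJ/s.
4.843 > 1.994, so adding shiners raises the average — include it.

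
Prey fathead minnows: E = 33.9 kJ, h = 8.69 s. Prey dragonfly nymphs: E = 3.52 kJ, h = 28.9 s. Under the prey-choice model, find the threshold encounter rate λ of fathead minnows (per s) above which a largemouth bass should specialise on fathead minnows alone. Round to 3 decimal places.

The zero-one rule: include dragonfly nymphs iff E₂/h₂ > λE₁/(1+λh₁). Equality gives the switch point.
λE₁h₂ = E₂ + λE₂h₁ ⇒ λ = E₂/(E₁h₂ − E₂h₁) = 3.52/(979.7 − 30.59) = 0.003709 per s.

0.004 per s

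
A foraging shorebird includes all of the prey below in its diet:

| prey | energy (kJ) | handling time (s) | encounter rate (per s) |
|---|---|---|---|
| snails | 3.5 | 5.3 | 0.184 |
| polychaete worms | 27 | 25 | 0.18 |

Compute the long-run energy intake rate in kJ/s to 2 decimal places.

Energy encountered per unit search time: 0.184×3.5 + 0.18×27 = 5.504 kJ/s.
Handling time per unit search time: 0.184×5.3 + 0.18×25 = 5.475.
Rate = 5.504/(1 + 5.475) = 0.85 kJ/s.

0.85 kJ/s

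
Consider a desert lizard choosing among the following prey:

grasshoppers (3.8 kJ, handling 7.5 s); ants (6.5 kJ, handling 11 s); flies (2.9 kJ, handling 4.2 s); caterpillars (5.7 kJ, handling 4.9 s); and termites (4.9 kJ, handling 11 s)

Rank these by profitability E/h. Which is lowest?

termites

In descending order of E/h:
caterpillars: 5.7/4.9 = 1.16 kJ/s
flies: 2.9/4.2 = 0.69 kJ/s
ants: 6.5/11 = 0.591 kJ/s
grasshoppers: 3.8/7.5 = 0.507 kJ/s
termites: 4.9/11 = 0.445 kJ/s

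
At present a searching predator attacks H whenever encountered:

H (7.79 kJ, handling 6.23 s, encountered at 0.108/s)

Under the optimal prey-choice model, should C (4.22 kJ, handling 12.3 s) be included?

No

Current rate: (0.108×7.79)/(1 + 0.108×6.23) = 0.5029 kJ/s.
Profitability of C: 4.22/12.3 = 0.3431 kJ/s.
0.3431 < 0.5029, so adding C would lower the average — exclude it.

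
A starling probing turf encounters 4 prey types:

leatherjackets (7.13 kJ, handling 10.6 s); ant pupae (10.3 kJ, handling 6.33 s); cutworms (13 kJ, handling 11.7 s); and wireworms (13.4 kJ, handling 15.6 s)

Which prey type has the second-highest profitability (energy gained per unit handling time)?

cutworms

Profitability E/h (kJ/s): leatherjackets = 7.13/10.6 = 0.673, ant pupae = 10.3/6.33 = 1.63, cutworms = 13/11.7 = 1.11, wireworms = 13.4/15.6 = 0.859.
Ranked: ant pupae > cutworms > wireworms > leatherjackets.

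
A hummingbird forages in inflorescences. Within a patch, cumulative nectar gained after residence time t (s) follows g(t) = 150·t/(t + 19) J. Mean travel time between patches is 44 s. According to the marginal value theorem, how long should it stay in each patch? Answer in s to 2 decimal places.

Maximise g(t)/(T+t): set derivative to zero → g'(t)(T+t) = g(t).
g'(t) = 150·19/(t + 19)². Setting 150·19/(t+19)² = 150t/[(t+19)(44+t)] gives 19(44+t) = t(t+19), so t² = 19×44 = 836.
t* = √836 = 28.91 s.

28.91 s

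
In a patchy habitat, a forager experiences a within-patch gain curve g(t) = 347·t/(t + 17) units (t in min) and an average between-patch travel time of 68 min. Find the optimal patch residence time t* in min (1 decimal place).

34.0 min

By the marginal value theorem, leave when the instantaneous gain rate g'(t) equals the habitat-wide average g(t)/(T + t).
g'(t) = 347·17/(t + 17)². Setting 347·17/(t+17)² = 347t/[(t+17)(68+t)] gives 17(68+t) = t(t+17), so t² = 17×68 = 1156.
t* = √1156 = 34 min.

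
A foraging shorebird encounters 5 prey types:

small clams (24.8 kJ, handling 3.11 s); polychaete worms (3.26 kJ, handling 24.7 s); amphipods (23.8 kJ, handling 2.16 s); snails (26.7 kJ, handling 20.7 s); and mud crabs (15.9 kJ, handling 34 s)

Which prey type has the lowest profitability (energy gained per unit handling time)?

In descending order of E/h:
amphipods: 23.8/2.16 = 11 kJ/s
small clams: 24.8/3.11 = 7.97 kJ/s
snails: 26.7/20.7 = 1.29 kJ/s
mud crabs: 15.9/34 = 0.468 kJ/s
polychaete worms: 3.26/24.7 = 0.132 kJ/s

polychaete worms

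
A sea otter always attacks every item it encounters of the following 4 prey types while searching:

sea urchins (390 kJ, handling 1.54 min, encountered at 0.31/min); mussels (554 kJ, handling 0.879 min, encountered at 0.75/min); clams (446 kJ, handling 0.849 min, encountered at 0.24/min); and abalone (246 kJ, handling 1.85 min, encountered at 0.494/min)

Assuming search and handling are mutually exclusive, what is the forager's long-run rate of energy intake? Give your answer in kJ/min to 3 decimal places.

235.062 kJ/min

R = (0.31×390 + 0.75×554 + 0.24×446 + 0.494×246) / (1 + 0.31×1.54 + 0.75×0.879 + 0.24×0.849 + 0.494×1.85) = 765/3.254 = 235.1 kJ/min.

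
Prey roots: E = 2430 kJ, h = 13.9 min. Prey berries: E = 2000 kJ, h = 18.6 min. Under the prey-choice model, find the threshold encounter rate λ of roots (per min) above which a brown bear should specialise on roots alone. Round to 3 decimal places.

0.115 per min

The zero-one rule: include berries iff E₂/h₂ > λE₁/(1+λh₁). Equality gives the switch point.
λE₁h₂ = E₂ + λE₂h₁ ⇒ λ = E₂/(E₁h₂ − E₂h₁) = 2000/(4.52e+04 − 2.78e+04) = 0.115 per min.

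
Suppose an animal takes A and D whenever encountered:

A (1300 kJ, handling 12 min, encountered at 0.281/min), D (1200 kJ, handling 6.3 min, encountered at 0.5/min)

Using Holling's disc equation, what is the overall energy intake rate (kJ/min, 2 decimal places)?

R = Σλ_iE_i / (1 + Σλ_ih_i)
Numerator: 0.281×1300 + 0.5×1200 = 965.3
Denominator: 1 + 0.281×12 + 0.5×6.3 = 7.522
R = 965.3/7.522 = 128.3 kJ/min

128.33 kJ/min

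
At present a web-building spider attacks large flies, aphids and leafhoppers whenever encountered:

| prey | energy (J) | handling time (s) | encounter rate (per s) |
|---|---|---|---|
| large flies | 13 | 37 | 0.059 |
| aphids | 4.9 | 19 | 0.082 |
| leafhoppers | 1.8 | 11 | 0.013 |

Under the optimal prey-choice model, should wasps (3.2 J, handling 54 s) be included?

No

Intake rate on the current diet: R = (0.059×13 + 0.082×4.9 + 0.013×1.8) / (1 + 0.059×37 + 0.082×19 + 0.013×11) = 1.192/4.884 = 0.2441 J/s.
Profitability of wasps: 3.2/54 = 0.05926 J/s.
Since 0.05926 < R, time spent handling wasps is better spent searching.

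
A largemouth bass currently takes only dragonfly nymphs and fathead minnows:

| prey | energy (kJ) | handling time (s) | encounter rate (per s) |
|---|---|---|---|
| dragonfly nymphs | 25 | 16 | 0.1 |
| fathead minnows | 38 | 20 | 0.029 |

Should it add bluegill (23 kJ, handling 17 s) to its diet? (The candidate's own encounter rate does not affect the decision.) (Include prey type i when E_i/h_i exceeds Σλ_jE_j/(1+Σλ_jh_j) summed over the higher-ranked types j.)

Yes

Intake rate on the current diet: R = (0.1×25 + 0.029×38) / (1 + 0.1×16 + 0.029×20) = 3.602/3.18 = 1.133 kJ/s.
Profitability of bluegill: 23/17 = 1.353 kJ/s.
1.353 > 1.133, so adding bluegill raises the average — include it.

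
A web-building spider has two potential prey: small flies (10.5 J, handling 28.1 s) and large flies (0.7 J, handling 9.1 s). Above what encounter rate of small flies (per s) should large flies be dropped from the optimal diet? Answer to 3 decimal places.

Drop large flies once their profitability E₂/h₂ falls below the rate achievable on small flies alone: E₂/h₂ = λE₁/(1 + λh₁).
Solve for λ: λE₁h₂ = E₂(1 + λh₁) → λ(E₁h₂ − E₂h₁) = E₂ → λ = E₂/(E₁h₂ − E₂h₁).
λ = 0.7/(10.5×9.1 − 0.7×28.1) = 0.7/75.88 = 0.009225 per s.

0.009 per s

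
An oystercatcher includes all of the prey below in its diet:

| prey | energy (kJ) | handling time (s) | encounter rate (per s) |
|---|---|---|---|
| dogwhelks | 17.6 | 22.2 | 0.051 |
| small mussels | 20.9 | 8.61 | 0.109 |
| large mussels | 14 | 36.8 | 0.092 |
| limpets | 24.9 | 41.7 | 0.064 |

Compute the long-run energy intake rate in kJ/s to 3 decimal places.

0.664 kJ/s

R = Σλ_iE_i / (1 + Σλ_ih_i)
Numerator: 0.051×17.6 + 0.109×20.9 + 0.092×14 + 0.064×24.9 = 6.057
Denominator: 1 + 0.051×22.2 + 0.109×8.61 + 0.092×36.8 + 0.064×41.7 = 9.125
R = 6.057/9.125 = 0.6638 kJ/s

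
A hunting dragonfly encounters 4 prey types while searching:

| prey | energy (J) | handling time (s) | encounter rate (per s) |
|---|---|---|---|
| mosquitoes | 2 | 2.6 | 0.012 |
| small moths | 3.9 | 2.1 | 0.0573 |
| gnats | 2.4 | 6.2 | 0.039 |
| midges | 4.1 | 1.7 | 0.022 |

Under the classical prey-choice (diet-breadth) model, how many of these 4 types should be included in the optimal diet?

4

Rank by E/h (J/s): midges 2.41, small moths 1.86, mosquitoes 0.769, gnats 0.387. Include each in turn until the next type's E/h falls below the running intake rate.
Rate on top 1: 0.08695. small moths: 1.86 > 0.08695 → include.
Rate on top 2: 0.2709. mosquitoes: 0.769 > 0.2709 → include.
Rate on top 3: 0.284. gnats: 0.387 > 0.284 → include.
Optimal diet: midges, small moths, mosquitoes, gnats — 4 of 4 types.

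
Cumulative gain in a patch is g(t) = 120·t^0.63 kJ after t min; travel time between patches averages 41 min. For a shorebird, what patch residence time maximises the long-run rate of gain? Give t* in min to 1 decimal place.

69.8 min

Maximise g(t)/(T+t): set derivative to zero → g'(t)(T+t) = g(t).
g'(t) = 0.63·120·t^-0.37. Setting 0.63·120·t^-0.37 = 120·t^0.63/(41+t) gives 0.63(41+t) = t, so 0.37·t = 0.63×41.
t* = 0.63×41/0.37 = 69.81 min.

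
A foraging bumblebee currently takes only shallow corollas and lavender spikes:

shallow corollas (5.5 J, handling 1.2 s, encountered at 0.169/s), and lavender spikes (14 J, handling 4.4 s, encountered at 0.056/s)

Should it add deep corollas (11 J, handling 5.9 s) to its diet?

Yes

On shallow corollas and lavender spikes alone, R = ΣλE/(1+Σλh) = 1.714/1.449 = 1.182 J/s.
Profitability of deep corollas: 11/5.9 = 1.864 J/s.
1.864 > 1.182, so adding deep corollas raises the average — include it.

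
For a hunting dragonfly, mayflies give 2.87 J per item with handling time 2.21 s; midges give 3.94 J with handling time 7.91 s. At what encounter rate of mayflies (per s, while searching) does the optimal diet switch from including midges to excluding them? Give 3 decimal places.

0.282 per s

The zero-one rule: include midges iff E₂/h₂ > λE₁/(1+λh₁). Equality gives the switch point.
λE₁h₂ = E₂ + λE₂h₁ ⇒ λ = E₂/(E₁h₂ − E₂h₁) = 3.94/(22.7 − 8.707) = 0.2815 per s.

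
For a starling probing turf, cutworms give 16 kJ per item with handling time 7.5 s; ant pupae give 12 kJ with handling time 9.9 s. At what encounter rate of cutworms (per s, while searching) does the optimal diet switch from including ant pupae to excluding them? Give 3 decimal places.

The zero-one rule: include ant pupae iff E₂/h₂ > λE₁/(1+λh₁). Equality gives the switch point.
λE₁h₂ = E₂ + λE₂h₁ ⇒ λ = E₂/(E₁h₂ − E₂h₁) = 12/(158.4 − 90) = 0.1754 per s.

0.175 per s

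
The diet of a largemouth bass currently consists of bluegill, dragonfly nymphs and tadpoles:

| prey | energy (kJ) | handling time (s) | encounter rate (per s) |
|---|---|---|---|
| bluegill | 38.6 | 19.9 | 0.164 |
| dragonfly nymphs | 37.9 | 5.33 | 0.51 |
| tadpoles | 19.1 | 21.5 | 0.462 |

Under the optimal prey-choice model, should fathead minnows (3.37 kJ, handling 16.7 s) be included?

No

Current rate: (0.164×38.6 + 0.51×37.9 + 0.462×19.1)/(1 + 0.164×19.9 + 0.51×5.33 + 0.462×21.5) = 2.039 kJ/s.
fathead minnows: E/h = 3.37/16.7 = 0.2018 kJ/s.
Since 0.2018 < R, time spent handling fathead minnows is better spent searching.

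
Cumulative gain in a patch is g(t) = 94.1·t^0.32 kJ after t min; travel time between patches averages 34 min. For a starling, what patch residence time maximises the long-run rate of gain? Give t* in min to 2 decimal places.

16.00 min

Optimal t* satisfies g'(t*) = g(t*)/(T + t*).
g'(t) = 0.32·94.1·t^-0.68. Setting 0.32·94.1·t^-0.68 = 94.1·t^0.32/(34+t) gives 0.32(34+t) = t, so 0.68·t = 0.32×34.
t* = 0.32×34/0.68 = 16 min.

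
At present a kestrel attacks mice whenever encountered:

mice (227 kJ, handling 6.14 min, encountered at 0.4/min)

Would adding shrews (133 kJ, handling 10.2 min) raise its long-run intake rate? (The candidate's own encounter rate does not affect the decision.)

No

Intake rate on the current diet: R = (0.4×227) / (1 + 0.4×6.14) = 90.8/3.456 = 26.27 kJ/min.
Profitability of shrews: 133/10.2 = 13.04 kJ/min.
13.04 < 26.27, so adding shrews would lower the average — exclude it.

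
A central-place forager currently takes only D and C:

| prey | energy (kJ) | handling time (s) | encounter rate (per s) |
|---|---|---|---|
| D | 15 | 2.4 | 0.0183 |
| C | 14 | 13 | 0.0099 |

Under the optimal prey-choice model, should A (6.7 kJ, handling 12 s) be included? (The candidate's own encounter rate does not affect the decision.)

Yes

Current rate: (0.0183×15 + 0.0099×14)/(1 + 0.0183×2.4 + 0.0099×13) = 0.3523 kJ/s.
A: E/h = 6.7/12 = 0.5583 kJ/s.
Since 0.5583 > R, including A increases the long-run rate.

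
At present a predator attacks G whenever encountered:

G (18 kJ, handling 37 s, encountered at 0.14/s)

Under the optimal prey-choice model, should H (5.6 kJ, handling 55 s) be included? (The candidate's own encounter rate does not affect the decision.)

On G alone, R = ΣλE/(1+Σλh) = 2.52/6.18 = 0.4078 kJ/s.
Profitability of H: 5.6/55 = 0.1018 kJ/s.
Since 0.1018 < R, time spent handling H is better spent searching.

No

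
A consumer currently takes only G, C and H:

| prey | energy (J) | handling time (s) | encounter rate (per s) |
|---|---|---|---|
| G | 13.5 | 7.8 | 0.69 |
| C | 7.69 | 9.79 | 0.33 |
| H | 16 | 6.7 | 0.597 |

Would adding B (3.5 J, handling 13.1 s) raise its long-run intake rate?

No

Intake rate on the current diet: R = (0.69×13.5 + 0.33×7.69 + 0.597×16) / (1 + 0.69×7.8 + 0.33×9.79 + 0.597×6.7) = 21.4/13.61 = 1.572 J/s.
B: E/h = 3.5/13.1 = 0.2672 J/s.
0.2672 < 1.572, so adding B would lower the average — exclude it.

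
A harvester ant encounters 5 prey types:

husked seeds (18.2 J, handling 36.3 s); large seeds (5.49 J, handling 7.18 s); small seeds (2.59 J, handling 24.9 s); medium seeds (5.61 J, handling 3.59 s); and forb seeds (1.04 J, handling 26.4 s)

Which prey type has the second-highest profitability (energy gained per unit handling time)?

In descending order of E/h:
medium seeds: 5.61/3.59 = 1.56 J/s
large seeds: 5.49/7.18 = 0.765 J/s
husked seeds: 18.2/36.3 = 0.501 J/s
small seeds: 2.59/24.9 = 0.104 J/s
forb seeds: 1.04/26.4 = 0.0394 J/s

large seeds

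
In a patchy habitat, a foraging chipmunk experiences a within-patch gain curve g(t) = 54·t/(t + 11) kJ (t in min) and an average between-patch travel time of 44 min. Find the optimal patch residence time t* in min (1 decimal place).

22.0 min

By the marginal value theorem, leave when the instantaneous gain rate g'(t) equals the habitat-wide average g(t)/(T + t).
g'(t) = 54·11/(t + 11)². Setting 54·11/(t+11)² = 54t/[(t+11)(44+t)] gives 11(44+t) = t(t+11), so t² = 11×44 = 484.
t* = √484 = 22 min.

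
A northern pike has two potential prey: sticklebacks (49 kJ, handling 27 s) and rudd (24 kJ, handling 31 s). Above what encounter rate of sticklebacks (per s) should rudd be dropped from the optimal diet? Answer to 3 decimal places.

0.028 per s

The zero-one rule: include rudd iff E₂/h₂ > λE₁/(1+λh₁). Equality gives the switch point.
λE₁h₂ = E₂ + λE₂h₁ ⇒ λ = E₂/(E₁h₂ − E₂h₁) = 24/(1519 − 648) = 0.02755 per s.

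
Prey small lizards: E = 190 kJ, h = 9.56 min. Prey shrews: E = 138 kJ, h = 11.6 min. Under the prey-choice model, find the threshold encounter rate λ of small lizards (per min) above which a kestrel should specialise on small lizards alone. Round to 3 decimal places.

Drop shrews once their profitability E₂/h₂ falls below the rate achievable on small lizards alone: E₂/h₂ = λE₁/(1 + λh₁).
Solve for λ: λE₁h₂ = E₂(1 + λh₁) → λ(E₁h₂ − E₂h₁) = E₂ → λ = E₂/(E₁h₂ − E₂h₁).
λ = 138/(190×11.6 − 138×9.56) = 138/884.7 = 0.156 per min.

0.156 per min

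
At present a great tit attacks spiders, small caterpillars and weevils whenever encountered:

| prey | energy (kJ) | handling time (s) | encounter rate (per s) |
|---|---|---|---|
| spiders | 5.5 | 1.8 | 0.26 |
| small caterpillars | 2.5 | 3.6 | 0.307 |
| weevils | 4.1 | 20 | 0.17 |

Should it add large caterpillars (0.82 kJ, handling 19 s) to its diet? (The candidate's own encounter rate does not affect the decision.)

Current rate: (0.26×5.5 + 0.307×2.5 + 0.17×4.1)/(1 + 0.26×1.8 + 0.307×3.6 + 0.17×20) = 0.4846 kJ/s.
Profitability of large caterpillars: 0.82/19 = 0.04316 kJ/s.
Since 0.04316 < R, time spent handling large caterpillars is better spent searching.

No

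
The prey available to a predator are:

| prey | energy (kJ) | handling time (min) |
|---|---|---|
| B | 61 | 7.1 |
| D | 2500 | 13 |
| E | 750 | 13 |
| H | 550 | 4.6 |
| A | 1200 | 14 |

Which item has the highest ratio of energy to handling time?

D

In descending order of E/h:
D: 2500/13 = 192 kJ/min
H: 550/4.6 = 120 kJ/min
A: 1200/14 = 85.7 kJ/min
E: 750/13 = 57.7 kJ/min
B: 61/7.1 = 8.59 kJ/min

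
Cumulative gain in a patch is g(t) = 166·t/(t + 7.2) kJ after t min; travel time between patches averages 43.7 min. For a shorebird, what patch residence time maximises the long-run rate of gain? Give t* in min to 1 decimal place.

By the marginal value theorem, leave when the instantaneous gain rate g'(t) equals the habitat-wide average g(t)/(T + t).
g'(t) = 166·7.2/(t + 7.2)². Setting 166·7.2/(t+7.2)² = 166t/[(t+7.2)(43.7+t)] gives 7.2(43.7+t) = t(t+7.2), so t² = 7.2×43.7 = 314.6.
t* = √314.6 = 17.74 min.

17.7 min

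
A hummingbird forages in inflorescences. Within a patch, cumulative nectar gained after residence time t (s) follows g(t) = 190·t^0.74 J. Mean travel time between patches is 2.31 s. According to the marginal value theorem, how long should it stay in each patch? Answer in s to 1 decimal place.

By the marginal value theorem, leave when the instantaneous gain rate g'(t) equals the habitat-wide average g(t)/(T + t).
g'(t) = 0.74·190·t^-0.26. Setting 0.74·190·t^-0.26 = 190·t^0.74/(2.31+t) gives 0.74(2.31+t) = t, so 0.26·t = 0.74×2.31.
t* = 0.74×2.31/0.26 = 6.575 s.

6.6 s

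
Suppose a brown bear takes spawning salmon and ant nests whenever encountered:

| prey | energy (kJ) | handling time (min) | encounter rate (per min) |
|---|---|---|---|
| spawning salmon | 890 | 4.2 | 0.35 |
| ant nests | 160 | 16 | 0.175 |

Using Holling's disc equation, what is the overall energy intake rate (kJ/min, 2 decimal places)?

64.42 kJ/min

R = (0.35×890 + 0.175×160) / (1 + 0.35×4.2 + 0.175×16) = 339.5/5.27 = 64.42 kJ/min.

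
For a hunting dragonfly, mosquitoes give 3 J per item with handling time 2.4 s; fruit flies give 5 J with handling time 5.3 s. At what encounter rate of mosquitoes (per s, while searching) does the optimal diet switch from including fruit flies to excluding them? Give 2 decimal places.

1.28 per s

The zero-one rule: include fruit flies iff E₂/h₂ > λE₁/(1+λh₁). Equality gives the switch point.
λE₁h₂ = E₂ + λE₂h₁ ⇒ λ = E₂/(E₁h₂ − E₂h₁) = 5/(15.9 − 12) = 1.282 per s.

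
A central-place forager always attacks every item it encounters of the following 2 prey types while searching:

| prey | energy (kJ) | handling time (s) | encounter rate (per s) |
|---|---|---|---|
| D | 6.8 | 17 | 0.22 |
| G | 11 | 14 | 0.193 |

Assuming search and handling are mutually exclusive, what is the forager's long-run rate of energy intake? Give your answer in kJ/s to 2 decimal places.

Energy encountered per unit search time: 0.22×6.8 + 0.193×11 = 3.619 kJ/s.
Handling time per unit search time: 0.22×17 + 0.193×14 = 6.442.
Rate = 3.619/(1 + 6.442) = 0.4863 kJ/s.

0.49 kJ/s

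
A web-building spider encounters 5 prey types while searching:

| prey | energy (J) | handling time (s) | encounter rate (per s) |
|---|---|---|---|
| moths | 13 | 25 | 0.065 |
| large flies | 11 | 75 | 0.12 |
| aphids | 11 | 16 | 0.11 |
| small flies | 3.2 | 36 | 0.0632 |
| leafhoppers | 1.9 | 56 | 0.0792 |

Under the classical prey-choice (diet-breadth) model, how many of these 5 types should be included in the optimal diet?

2

Rank by E/h (J/s): aphids 0.688, moths 0.52, large flies 0.147, small flies 0.0889, leafhoppers 0.0339. Include each in turn until the next type's E/h falls below the running intake rate.
Rate on top 1: 0.4384. moths: 0.52 > 0.4384 → include.
Rate on top 2: 0.4686. large flies: 0.147 < 0.4686 → exclude; stop.
Optimal diet: aphids, moths — 2 of 5 types.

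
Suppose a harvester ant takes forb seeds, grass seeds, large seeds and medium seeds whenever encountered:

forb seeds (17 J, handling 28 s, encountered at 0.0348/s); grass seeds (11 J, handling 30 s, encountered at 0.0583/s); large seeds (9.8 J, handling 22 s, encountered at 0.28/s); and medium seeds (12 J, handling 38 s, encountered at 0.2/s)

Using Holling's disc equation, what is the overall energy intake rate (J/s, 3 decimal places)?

R = (0.0348×17 + 0.0583×11 + 0.28×9.8 + 0.2×12) / (1 + 0.0348×28 + 0.0583×30 + 0.28×22 + 0.2×38) = 6.377/17.48 = 0.3647 J/s.

0.365 J/s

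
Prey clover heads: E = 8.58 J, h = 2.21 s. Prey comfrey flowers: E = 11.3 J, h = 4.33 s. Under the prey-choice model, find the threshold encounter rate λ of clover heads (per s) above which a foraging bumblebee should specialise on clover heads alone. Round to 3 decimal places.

0.928 per s

At the threshold, the rate on clover heads alone equals the profitability of comfrey flowers: λ·8.58/(1 + λ·2.21) = 11.3/4.33 = 2.61.
Rearranging, λ(8.58 − 2.61×2.21) = 2.61, so λ = 2.61/2.813 = 0.9279 per s.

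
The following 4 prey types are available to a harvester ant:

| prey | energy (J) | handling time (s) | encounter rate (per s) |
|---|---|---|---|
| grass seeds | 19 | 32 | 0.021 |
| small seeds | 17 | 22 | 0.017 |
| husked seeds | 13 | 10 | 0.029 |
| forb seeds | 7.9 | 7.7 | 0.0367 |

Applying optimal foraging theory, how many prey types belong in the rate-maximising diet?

E/h in descending order: husked seeds 1.3, forb seeds 1.03, small seeds 0.773, grass seeds 0.594 J/s. The optimal diet is the largest prefix of this list for which every included type satisfies E_i/h_i > R on the types above it.
Rate on top 1: 0.2922. forb seeds: 1.03 > 0.2922 → include.
Rate on top 2: 0.4241. small seeds: 0.773 > 0.4241 → include.
Rate on top 3: 0.4911. grass seeds: 0.594 > 0.4911 → include.
Optimal diet: husked seeds, forb seeds, small seeds, grass seeds — 4 of 4 types.

4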